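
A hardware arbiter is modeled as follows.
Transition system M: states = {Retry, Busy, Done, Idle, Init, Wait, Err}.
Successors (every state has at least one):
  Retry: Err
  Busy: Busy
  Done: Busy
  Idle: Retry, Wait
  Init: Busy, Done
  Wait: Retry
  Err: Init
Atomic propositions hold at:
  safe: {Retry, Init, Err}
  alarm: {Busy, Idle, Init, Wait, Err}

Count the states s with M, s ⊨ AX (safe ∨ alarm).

Sat(safe ∨ alarm) = {Retry, Busy, Idle, Init, Wait, Err}
Sat(AX (safe ∨ alarm)) = {s : every successor in {Retry, Busy, Idle, Init, Wait, Err}} = {Retry, Busy, Done, Idle, Wait, Err}
|Sat(AX (safe ∨ alarm))| = |{Retry, Busy, Done, Idle, Wait, Err}| = 6.

6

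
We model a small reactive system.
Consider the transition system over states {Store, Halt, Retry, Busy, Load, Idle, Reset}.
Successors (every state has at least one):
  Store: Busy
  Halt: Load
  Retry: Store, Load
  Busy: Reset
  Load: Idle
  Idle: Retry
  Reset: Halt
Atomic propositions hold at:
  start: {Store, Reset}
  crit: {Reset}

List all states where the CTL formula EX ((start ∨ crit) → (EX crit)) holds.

{Store, Halt, Retry, Load, Idle, Reset}

Sat(start ∨ crit) = {Store, Reset}
Sat(EX crit) = {s : some successor in {Reset}} = {Busy}
Sat((start ∨ crit) → (EX crit)) = {Halt, Retry, Busy, Load, Idle}
Sat(EX ((start ∨ crit) → (EX crit))) = {s : some successor in {Halt, Retry, Busy, Load, Idle}} = {Store, Halt, Retry, Load, Idle, Reset}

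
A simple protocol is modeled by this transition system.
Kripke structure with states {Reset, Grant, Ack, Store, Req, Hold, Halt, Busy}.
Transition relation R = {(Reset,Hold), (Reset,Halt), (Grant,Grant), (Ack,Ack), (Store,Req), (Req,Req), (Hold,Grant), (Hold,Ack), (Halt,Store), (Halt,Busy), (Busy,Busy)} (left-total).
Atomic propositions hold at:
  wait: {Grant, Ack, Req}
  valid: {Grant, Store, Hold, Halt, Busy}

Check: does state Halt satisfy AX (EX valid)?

Sat(EX valid) = {s : some successor in {Grant, Store, Hold, Halt, Busy}} = {Reset, Grant, Hold, Halt, Busy}
Sat(AX (EX valid)) = {s : every successor in {Reset, Grant, Hold, Halt, Busy}} = {Reset, Grant, Busy}
Halt ∉ Sat(AX (EX valid)) = {Reset, Grant, Busy}, so the formula does not hold at Halt.

No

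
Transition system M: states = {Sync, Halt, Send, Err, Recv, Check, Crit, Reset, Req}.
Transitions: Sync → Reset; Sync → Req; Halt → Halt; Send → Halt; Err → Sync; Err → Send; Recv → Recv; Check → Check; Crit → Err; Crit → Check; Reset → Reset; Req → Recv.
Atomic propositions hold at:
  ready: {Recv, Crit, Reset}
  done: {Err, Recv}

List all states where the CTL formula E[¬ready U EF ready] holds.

Sat(¬ready) = {Sync, Halt, Send, Err, Check, Req}
EF ready: least fixpoint, start Z0 = {Recv, Crit, Reset}, add states with some successor in Z. Z1 = {Sync, Recv, Crit, Reset, Req}; Z2 = {Sync, Err, Recv, Crit, Reset, Req}; fixed.
Sat(EF ready) = {Sync, Err, Recv, Crit, Reset, Req}
E[¬ready U EF ready]: least fixpoint, start Z0 = Sat(EF ready) = {Sync, Err, Recv, Crit, Reset, Req}, add states in Sat(¬ready) with some successor in Z. Already a fixed point.
Sat(E[¬ready U EF ready]) = {Sync, Err, Recv, Crit, Reset, Req}

{Sync, Err, Recv, Crit, Reset, Req}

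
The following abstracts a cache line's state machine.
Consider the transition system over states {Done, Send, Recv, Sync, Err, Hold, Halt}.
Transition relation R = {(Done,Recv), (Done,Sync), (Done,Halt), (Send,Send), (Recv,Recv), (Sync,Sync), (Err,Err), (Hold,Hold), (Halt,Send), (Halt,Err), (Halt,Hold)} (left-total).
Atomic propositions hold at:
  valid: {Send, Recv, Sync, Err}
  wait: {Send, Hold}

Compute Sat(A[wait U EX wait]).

{Send, Hold, Halt}

Sat(EX wait) = {s : some successor in {Send, Hold}} = {Send, Hold, Halt}
A[wait U EX wait]: least fixpoint, start Z0 = Sat(EX wait) = {Send, Hold, Halt}, add states in Sat(wait) with every successor in Z. Already a fixed point.
Sat(A[wait U EX wait]) = {Send, Hold, Halt}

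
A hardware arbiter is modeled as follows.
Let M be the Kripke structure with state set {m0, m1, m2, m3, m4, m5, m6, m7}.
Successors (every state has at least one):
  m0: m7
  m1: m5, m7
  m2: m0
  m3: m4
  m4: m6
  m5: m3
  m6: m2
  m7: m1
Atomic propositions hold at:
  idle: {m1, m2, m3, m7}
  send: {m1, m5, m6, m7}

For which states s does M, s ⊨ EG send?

EG send: greatest fixpoint, start Z0 = {m1, m5, m6, m7}, keep only states in Sat with some successor in Z. Z1 = {m1, m7}; fixed.
Sat(EG send) = {m1, m7}

{m1, m7}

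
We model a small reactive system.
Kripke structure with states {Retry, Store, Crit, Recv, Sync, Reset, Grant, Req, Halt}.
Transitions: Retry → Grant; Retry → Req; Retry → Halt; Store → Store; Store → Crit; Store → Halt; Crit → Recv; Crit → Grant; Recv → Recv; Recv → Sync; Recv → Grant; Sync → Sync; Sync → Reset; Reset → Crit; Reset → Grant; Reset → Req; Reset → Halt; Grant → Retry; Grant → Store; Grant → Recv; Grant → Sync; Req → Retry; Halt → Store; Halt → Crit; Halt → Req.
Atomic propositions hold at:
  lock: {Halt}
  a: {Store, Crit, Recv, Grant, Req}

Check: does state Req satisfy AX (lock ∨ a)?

Sat(lock ∨ a) = {Store, Crit, Recv, Grant, Req, Halt}
Sat(AX (lock ∨ a)) = {s : every successor in {Store, Crit, Recv, Grant, Req, Halt}} = {Retry, Store, Crit, Reset, Halt}
Req ∉ Sat(AX (lock ∨ a)) = {Retry, Store, Crit, Reset, Halt}, so the formula does not hold at Req.

No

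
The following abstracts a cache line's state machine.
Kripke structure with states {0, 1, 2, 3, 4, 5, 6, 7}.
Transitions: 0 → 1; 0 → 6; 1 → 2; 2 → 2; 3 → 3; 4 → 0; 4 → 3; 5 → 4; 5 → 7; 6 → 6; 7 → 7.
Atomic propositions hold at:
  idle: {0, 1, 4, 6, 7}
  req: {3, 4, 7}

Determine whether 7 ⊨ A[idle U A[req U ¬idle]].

Sat(¬idle) = {2, 3, 5}
A[req U ¬idle]: least fixpoint, start Z0 = Sat(¬idle) = {2, 3, 5}, add states in Sat(req) with every successor in Z. Already a fixed point.
Sat(A[req U ¬idle]) = {2, 3, 5}
A[idle U A[req U ¬idle]]: least fixpoint, start Z0 = Sat(A[req U ¬idle]) = {2, 3, 5}, add states in Sat(idle) with every successor in Z. Z1 = {1, 2, 3, 5}; fixed.
Sat(A[idle U A[req U ¬idle]]) = {1, 2, 3, 5}
7 ∉ Sat(A[idle U A[req U ¬idle]]) = {1, 2, 3, 5}, so the formula does not hold at 7.

No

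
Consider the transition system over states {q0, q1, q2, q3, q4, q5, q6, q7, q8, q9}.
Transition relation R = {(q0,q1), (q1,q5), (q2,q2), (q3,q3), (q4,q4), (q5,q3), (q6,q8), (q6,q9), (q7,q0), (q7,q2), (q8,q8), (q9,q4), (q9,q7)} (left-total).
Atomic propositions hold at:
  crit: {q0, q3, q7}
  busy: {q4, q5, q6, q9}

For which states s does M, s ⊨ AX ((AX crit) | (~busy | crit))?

Sat(AX crit) = {s : every successor in {q0, q3, q7}} = {q3, q5}
Sat(~busy) = {q0, q1, q2, q3, q7, q8}
Sat(~busy | crit) = {q0, q1, q2, q3, q7, q8}
Sat((AX crit) | (~busy | crit)) = {q0, q1, q2, q3, q5, q7, q8}
Sat(AX ((AX crit) | (~busy | crit))) = {s : every successor in {q0, q1, q2, q3, q5, q7, q8}} = {q0, q1, q2, q3, q5, q7, q8}

{q0, q1, q2, q3, q5, q7, q8}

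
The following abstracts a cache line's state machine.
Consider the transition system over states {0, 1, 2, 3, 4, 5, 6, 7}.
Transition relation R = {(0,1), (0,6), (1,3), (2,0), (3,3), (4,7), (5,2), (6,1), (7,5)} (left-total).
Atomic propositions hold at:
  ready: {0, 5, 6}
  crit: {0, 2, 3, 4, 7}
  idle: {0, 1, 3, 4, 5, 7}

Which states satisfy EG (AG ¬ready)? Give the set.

{1, 3}

Sat(¬ready) = {1, 2, 3, 4, 7}
AG ¬ready: greatest fixpoint, start Z0 = {1, 2, 3, 4, 7}, keep only states in Sat with every successor in Z. Z1 = {1, 3, 4}; Z2 = {1, 3}; fixed.
Sat(AG ¬ready) = {1, 3}
EG (AG ¬ready): greatest fixpoint, start Z0 = {1, 3}, keep only states in Sat with some successor in Z. Already a fixed point.
Sat(EG (AG ¬ready)) = {1, 3}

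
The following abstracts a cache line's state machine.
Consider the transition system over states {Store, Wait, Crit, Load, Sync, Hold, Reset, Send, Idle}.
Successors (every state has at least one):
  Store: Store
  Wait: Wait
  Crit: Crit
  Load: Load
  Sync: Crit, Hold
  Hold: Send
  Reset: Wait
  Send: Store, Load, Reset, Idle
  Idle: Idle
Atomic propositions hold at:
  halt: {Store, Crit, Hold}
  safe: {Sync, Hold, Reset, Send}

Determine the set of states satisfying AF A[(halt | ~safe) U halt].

{Store, Crit, Sync, Hold}

Sat(~safe) = {Store, Wait, Crit, Load, Idle}
Sat(halt | ~safe) = {Store, Wait, Crit, Load, Hold, Idle}
A[(halt | ~safe) U halt]: least fixpoint, start Z0 = Sat(halt) = {Store, Crit, Hold}, add states in Sat(halt | ~safe) with every successor in Z. Already a fixed point.
Sat(A[(halt | ~safe) U halt]) = {Store, Crit, Hold}
AF A[(halt | ~safe) U halt]: least fixpoint, start Z0 = {Store, Crit, Hold}, add states with every successor in Z. Z1 = {Store, Crit, Sync, Hold}; fixed.
Sat(AF A[(halt | ~safe) U halt]) = {Store, Crit, Sync, Hold}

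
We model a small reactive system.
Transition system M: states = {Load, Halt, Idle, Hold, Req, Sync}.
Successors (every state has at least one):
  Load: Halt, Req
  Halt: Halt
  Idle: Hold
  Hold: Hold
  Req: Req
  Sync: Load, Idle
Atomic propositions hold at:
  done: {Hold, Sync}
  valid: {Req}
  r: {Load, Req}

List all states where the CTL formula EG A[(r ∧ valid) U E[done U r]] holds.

{Load, Req, Sync}

Sat(r ∧ valid) = {Req}
E[done U r]: least fixpoint, start Z0 = Sat(r) = {Load, Req}, add states in Sat(done) with some successor in Z. Z1 = {Load, Req, Sync}; fixed.
Sat(E[done U r]) = {Load, Req, Sync}
A[(r ∧ valid) U E[done U r]]: least fixpoint, start Z0 = Sat(E[done U r]) = {Load, Req, Sync}, add states in Sat(r ∧ valid) with every successor in Z. Already a fixed point.
Sat(A[(r ∧ valid) U E[done U r]]) = {Load, Req, Sync}
EG A[(r ∧ valid) U E[done U r]]: greatest fixpoint, start Z0 = {Load, Req, Sync}, keep only states in Sat with some successor in Z. Already a fixed point.
Sat(EG A[(r ∧ valid) U E[done U r]]) = {Load, Req, Sync}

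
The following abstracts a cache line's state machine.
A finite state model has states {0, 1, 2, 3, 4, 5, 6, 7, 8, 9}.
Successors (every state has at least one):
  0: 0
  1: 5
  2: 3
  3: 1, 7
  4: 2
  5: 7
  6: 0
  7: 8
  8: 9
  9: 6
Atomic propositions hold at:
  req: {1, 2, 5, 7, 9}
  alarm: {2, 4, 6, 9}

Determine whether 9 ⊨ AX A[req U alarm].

Yes

A[req U alarm]: least fixpoint, start Z0 = Sat(alarm) = {2, 4, 6, 9}, add states in Sat(req) with every successor in Z. Already a fixed point.
Sat(A[req U alarm]) = {2, 4, 6, 9}
Sat(AX A[req U alarm]) = {s : every successor in {2, 4, 6, 9}} = {4, 8, 9}
9 ∈ Sat(AX A[req U alarm]) = {4, 8, 9}, so the formula holds at 9.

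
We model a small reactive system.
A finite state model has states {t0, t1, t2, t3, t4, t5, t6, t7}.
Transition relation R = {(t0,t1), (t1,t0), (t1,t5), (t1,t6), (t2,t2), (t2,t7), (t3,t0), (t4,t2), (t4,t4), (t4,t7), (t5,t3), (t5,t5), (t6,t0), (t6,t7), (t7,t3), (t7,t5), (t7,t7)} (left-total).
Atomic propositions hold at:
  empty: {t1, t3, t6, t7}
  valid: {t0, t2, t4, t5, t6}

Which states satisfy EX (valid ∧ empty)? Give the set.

Sat(valid ∧ empty) = {t6}
Sat(EX (valid ∧ empty)) = {s : some successor in {t6}} = {t1}

{t1}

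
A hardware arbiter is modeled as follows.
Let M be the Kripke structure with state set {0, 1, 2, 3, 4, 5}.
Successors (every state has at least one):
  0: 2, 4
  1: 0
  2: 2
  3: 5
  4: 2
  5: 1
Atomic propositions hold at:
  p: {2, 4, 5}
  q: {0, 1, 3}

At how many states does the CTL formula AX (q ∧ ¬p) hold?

Sat(¬p) = {0, 1, 3}
Sat(q ∧ ¬p) = {0, 1, 3}
Sat(AX (q ∧ ¬p)) = {s : every successor in {0, 1, 3}} = {1, 5}
|Sat(AX (q ∧ ¬p))| = |{1, 5}| = 2.

2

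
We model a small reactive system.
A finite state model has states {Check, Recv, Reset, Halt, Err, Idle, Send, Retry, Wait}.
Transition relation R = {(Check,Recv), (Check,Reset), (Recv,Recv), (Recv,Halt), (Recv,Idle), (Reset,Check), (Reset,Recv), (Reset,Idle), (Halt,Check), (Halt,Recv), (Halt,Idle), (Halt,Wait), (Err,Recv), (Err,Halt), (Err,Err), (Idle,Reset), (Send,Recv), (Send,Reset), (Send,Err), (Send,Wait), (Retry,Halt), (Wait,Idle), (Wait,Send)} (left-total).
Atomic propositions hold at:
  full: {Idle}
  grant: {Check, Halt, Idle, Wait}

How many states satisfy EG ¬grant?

Sat(¬grant) = {Recv, Reset, Err, Send, Retry}
EG ¬grant: greatest fixpoint, start Z0 = {Recv, Reset, Err, Send, Retry}, keep only states in Sat with some successor in Z. Z1 = {Recv, Reset, Err, Send}; fixed.
Sat(EG ¬grant) = {Recv, Reset, Err, Send}
|Sat(EG ¬grant)| = |{Recv, Reset, Err, Send}| = 4.

4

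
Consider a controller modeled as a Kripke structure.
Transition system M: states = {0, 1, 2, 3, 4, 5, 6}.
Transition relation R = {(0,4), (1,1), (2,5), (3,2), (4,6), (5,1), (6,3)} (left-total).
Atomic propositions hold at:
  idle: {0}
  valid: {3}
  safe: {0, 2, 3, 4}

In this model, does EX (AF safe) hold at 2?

No

AF safe: least fixpoint, start Z0 = {0, 2, 3, 4}, add states with every successor in Z. Z1 = {0, 2, 3, 4, 6}; fixed.
Sat(AF safe) = {0, 2, 3, 4, 6}
Sat(EX (AF safe)) = {s : some successor in {0, 2, 3, 4, 6}} = {0, 3, 4, 6}
2 ∉ Sat(EX (AF safe)) = {0, 3, 4, 6}, so the formula does not hold at 2.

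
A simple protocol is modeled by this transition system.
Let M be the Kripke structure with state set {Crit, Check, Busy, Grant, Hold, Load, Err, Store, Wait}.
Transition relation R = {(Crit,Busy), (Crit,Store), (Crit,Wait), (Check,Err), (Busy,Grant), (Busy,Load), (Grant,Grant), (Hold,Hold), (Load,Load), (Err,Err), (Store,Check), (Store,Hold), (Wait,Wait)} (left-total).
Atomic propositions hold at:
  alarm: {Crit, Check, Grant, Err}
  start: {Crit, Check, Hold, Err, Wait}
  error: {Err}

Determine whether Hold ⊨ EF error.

No

EF error: least fixpoint, start Z0 = {Err}, add states with some successor in Z. Z1 = {Check, Err}; Z2 = {Check, Err, Store}; Z3 = {Crit, Check, Err, Store}; fixed.
Sat(EF error) = {Crit, Check, Err, Store}
Hold ∉ Sat(EF error) = {Crit, Check, Err, Store}, so the formula does not hold at Hold.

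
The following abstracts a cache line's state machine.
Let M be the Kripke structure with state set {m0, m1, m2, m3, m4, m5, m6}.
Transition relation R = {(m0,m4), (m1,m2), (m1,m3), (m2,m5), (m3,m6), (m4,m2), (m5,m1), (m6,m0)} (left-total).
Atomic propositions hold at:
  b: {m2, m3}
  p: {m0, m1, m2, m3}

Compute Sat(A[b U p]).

A[b U p]: least fixpoint, start Z0 = Sat(p) = {m0, m1, m2, m3}, add states in Sat(b) with every successor in Z. Already a fixed point.
Sat(A[b U p]) = {m0, m1, m2, m3}

{m0, m1, m2, m3}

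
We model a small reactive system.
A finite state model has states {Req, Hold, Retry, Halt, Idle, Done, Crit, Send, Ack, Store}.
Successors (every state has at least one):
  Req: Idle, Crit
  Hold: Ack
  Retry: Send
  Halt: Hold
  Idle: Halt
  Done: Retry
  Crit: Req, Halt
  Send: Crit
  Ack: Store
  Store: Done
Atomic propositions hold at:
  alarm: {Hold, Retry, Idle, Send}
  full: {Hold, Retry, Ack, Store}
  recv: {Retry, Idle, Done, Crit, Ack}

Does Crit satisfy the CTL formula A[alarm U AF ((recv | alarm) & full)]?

No

Sat(recv | alarm) = {Hold, Retry, Idle, Done, Crit, Send, Ack}
Sat((recv | alarm) & full) = {Hold, Retry, Ack}
AF ((recv | alarm) & full): least fixpoint, start Z0 = {Hold, Retry, Ack}, add states with every successor in Z. Z1 = {Hold, Retry, Halt, Done, Ack}; Z2 = {Hold, Retry, Halt, Idle, Done, Ack, Store}; fixed.
Sat(AF ((recv | alarm) & full)) = {Hold, Retry, Halt, Idle, Done, Ack, Store}
A[alarm U AF ((recv | alarm) & full)]: least fixpoint, start Z0 = Sat(AF ((recv | alarm) & full)) = {Hold, Retry, Halt, Idle, Done, Ack, Store}, add states in Sat(alarm) with every successor in Z. Already a fixed point.
Sat(A[alarm U AF ((recv | alarm) & full)]) = {Hold, Retry, Halt, Idle, Done, Ack, Store}
Crit ∉ Sat(A[alarm U AF ((recv | alarm) & full)]) = {Hold, Retry, Halt, Idle, Done, Ack, Store}, so the formula does not hold at Crit.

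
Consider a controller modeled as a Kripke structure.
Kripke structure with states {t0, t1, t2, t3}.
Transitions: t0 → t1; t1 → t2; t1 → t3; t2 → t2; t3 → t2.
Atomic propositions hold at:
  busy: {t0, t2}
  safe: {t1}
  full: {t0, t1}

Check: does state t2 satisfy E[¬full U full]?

Sat(¬full) = {t2, t3}
E[¬full U full]: least fixpoint, start Z0 = Sat(full) = {t0, t1}, add states in Sat(¬full) with some successor in Z. Already a fixed point.
Sat(E[¬full U full]) = {t0, t1}
t2 ∉ Sat(E[¬full U full]) = {t0, t1}, so the formula does not hold at t2.

No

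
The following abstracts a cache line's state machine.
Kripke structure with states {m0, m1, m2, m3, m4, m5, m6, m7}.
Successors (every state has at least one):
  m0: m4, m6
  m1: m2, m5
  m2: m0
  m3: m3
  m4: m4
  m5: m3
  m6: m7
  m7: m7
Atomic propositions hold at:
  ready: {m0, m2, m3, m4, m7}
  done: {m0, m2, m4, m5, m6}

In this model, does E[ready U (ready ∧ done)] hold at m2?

Sat(ready ∧ done) = {m0, m2, m4}
E[ready U (ready ∧ done)]: least fixpoint, start Z0 = Sat((ready ∧ done)) = {m0, m2, m4}, add states in Sat(ready) with some successor in Z. Already a fixed point.
Sat(E[ready U (ready ∧ done)]) = {m0, m2, m4}
m2 ∈ Sat(E[ready U (ready ∧ done)]) = {m0, m2, m4}, so the formula holds at m2.

Yes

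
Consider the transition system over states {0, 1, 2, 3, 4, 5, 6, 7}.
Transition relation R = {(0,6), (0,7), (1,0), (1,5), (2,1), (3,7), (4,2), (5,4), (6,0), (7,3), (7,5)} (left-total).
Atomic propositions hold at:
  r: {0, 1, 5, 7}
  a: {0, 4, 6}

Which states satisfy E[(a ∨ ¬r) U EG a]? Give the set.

Sat(¬r) = {2, 3, 4, 6}
Sat(a ∨ ¬r) = {0, 2, 3, 4, 6}
EG a: greatest fixpoint, start Z0 = {0, 4, 6}, keep only states in Sat with some successor in Z. Z1 = {0, 6}; fixed.
Sat(EG a) = {0, 6}
E[(a ∨ ¬r) U EG a]: least fixpoint, start Z0 = Sat(EG a) = {0, 6}, add states in Sat(a ∨ ¬r) with some successor in Z. Already a fixed point.
Sat(E[(a ∨ ¬r) U EG a]) = {0, 6}

{0, 6}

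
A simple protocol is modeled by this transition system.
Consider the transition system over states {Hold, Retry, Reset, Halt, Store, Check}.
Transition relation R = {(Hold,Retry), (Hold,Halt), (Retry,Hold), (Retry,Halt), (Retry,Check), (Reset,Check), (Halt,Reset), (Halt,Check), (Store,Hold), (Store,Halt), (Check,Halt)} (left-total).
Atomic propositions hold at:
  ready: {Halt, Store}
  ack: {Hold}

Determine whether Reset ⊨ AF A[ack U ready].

Yes

A[ack U ready]: least fixpoint, start Z0 = Sat(ready) = {Halt, Store}, add states in Sat(ack) with every successor in Z. Already a fixed point.
Sat(A[ack U ready]) = {Halt, Store}
AF A[ack U ready]: least fixpoint, start Z0 = {Halt, Store}, add states with every successor in Z. Z1 = {Halt, Store, Check}; Z2 = {Reset, Halt, Store, Check}; fixed.
Sat(AF A[ack U ready]) = {Reset, Halt, Store, Check}
Reset ∈ Sat(AF A[ack U ready]) = {Reset, Halt, Store, Check}, so the formula holds at Reset.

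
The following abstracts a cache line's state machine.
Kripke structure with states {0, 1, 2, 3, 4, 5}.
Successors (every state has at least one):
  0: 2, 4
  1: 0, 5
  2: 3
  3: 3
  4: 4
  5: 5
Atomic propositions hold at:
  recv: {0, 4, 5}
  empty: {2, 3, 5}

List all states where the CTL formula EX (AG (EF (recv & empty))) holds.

Sat(recv & empty) = {5}
EF (recv & empty): least fixpoint, start Z0 = {5}, add states with some successor in Z. Z1 = {1, 5}; fixed.
Sat(EF (recv & empty)) = {1, 5}
AG (EF (recv & empty)): greatest fixpoint, start Z0 = {1, 5}, keep only states in Sat with every successor in Z. Z1 = {5}; fixed.
Sat(AG (EF (recv & empty))) = {5}
Sat(EX (AG (EF (recv & empty)))) = {s : some successor in {5}} = {1, 5}

{1, 5}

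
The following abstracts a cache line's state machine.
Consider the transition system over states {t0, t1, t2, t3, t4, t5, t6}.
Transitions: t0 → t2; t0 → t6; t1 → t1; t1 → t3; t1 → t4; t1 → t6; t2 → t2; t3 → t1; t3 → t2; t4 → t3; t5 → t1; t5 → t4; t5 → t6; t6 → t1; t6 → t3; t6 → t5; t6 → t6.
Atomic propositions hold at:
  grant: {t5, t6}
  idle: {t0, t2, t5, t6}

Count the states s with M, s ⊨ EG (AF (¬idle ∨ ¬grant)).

Sat(¬idle) = {t1, t3, t4}
Sat(¬grant) = {t0, t1, t2, t3, t4}
Sat(¬idle ∨ ¬grant) = {t0, t1, t2, t3, t4}
AF (¬idle ∨ ¬grant): least fixpoint, start Z0 = {t0, t1, t2, t3, t4}, add states with every successor in Z. Already a fixed point.
Sat(AF (¬idle ∨ ¬grant)) = {t0, t1, t2, t3, t4}
EG (AF (¬idle ∨ ¬grant)): greatest fixpoint, start Z0 = {t0, t1, t2, t3, t4}, keep only states in Sat with some successor in Z. Already a fixed point.
Sat(EG (AF (¬idle ∨ ¬grant))) = {t0, t1, t2, t3, t4}
|Sat(EG (AF (¬idle ∨ ¬grant)))| = |{t0, t1, t2, t3, t4}| = 5.

5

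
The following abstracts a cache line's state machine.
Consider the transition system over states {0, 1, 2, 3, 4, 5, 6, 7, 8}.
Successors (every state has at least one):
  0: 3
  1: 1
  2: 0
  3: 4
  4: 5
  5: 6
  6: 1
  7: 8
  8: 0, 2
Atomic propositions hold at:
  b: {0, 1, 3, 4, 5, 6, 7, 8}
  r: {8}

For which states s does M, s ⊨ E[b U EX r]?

Sat(EX r) = {s : some successor in {8}} = {7}
E[b U EX r]: least fixpoint, start Z0 = Sat(EX r) = {7}, add states in Sat(b) with some successor in Z. Already a fixed point.
Sat(E[b U EX r]) = {7}

{7}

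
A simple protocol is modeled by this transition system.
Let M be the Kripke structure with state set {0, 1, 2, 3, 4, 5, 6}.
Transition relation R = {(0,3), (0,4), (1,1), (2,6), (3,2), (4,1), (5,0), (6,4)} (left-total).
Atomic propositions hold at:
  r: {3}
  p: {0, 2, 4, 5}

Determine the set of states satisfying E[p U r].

E[p U r]: least fixpoint, start Z0 = Sat(r) = {3}, add states in Sat(p) with some successor in Z. Z1 = {0, 3}; Z2 = {0, 3, 5}; fixed.
Sat(E[p U r]) = {0, 3, 5}

{0, 3, 5}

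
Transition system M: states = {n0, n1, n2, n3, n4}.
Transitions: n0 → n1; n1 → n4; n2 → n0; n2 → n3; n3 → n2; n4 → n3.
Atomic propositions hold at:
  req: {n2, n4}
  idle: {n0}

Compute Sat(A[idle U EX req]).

Sat(EX req) = {s : some successor in {n2, n4}} = {n1, n3}
A[idle U EX req]: least fixpoint, start Z0 = Sat(EX req) = {n1, n3}, add states in Sat(idle) with every successor in Z. Z1 = {n0, n1, n3}; fixed.
Sat(A[idle U EX req]) = {n0, n1, n3}

{n0, n1, n3}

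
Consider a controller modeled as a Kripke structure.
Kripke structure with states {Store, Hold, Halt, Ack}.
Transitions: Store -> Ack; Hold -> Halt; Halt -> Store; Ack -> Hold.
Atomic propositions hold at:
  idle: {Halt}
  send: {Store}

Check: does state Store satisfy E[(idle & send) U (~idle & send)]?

Sat(idle & send) = ∅
Sat(~idle) = {Store, Hold, Ack}
Sat(~idle & send) = {Store}
E[(idle & send) U (~idle & send)]: least fixpoint, start Z0 = Sat((~idle & send)) = {Store}, add states in Sat(idle & send) with some successor in Z. Already a fixed point.
Sat(E[(idle & send) U (~idle & send)]) = {Store}
Store ∈ Sat(E[(idle & send) U (~idle & send)]) = {Store}, so the formula holds at Store.

Yes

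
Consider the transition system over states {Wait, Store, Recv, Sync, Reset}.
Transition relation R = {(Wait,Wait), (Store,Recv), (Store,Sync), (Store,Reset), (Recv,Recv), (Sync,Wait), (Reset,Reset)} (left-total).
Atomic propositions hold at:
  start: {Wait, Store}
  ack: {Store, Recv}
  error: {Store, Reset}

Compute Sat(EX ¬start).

{Store, Recv, Reset}

Sat(¬start) = {Recv, Sync, Reset}
Sat(EX ¬start) = {s : some successor in {Recv, Sync, Reset}} = {Store, Recv, Reset}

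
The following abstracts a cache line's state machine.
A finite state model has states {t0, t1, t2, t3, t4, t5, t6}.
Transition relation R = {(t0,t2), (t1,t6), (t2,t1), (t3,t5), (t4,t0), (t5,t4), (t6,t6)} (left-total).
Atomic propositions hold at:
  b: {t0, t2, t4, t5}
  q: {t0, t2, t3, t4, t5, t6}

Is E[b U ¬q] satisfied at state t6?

No

Sat(¬q) = {t1}
E[b U ¬q]: least fixpoint, start Z0 = Sat(¬q) = {t1}, add states in Sat(b) with some successor in Z. Z1 = {t1, t2}; Z2 = {t0, t1, t2}; Z3 = {t0, t1, t2, t4}; Z4 = {t0, t1, t2, t4, t5}; fixed.
Sat(E[b U ¬q]) = {t0, t1, t2, t4, t5}
t6 ∉ Sat(E[b U ¬q]) = {t0, t1, t2, t4, t5}, so the formula does not hold at t6.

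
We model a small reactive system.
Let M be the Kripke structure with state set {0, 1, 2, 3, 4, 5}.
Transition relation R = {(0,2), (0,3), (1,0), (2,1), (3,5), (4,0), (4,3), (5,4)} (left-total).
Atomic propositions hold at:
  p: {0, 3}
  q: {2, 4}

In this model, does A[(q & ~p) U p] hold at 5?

No

Sat(~p) = {1, 2, 4, 5}
Sat(q & ~p) = {2, 4}
A[(q & ~p) U p]: least fixpoint, start Z0 = Sat(p) = {0, 3}, add states in Sat(q & ~p) with every successor in Z. Z1 = {0, 3, 4}; fixed.
Sat(A[(q & ~p) U p]) = {0, 3, 4}
5 ∉ Sat(A[(q & ~p) U p]) = {0, 3, 4}, so the formula does not hold at 5.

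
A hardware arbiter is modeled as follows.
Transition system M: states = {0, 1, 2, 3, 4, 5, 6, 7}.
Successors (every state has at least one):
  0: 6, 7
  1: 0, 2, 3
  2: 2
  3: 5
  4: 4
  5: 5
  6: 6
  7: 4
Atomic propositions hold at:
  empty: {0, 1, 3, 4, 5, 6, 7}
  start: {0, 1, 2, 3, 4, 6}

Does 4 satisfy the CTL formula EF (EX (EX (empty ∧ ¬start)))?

Sat(¬start) = {5, 7}
Sat(empty ∧ ¬start) = {5, 7}
Sat(EX (empty ∧ ¬start)) = {s : some successor in {5, 7}} = {0, 3, 5}
Sat(EX (EX (empty ∧ ¬start))) = {s : some successor in {0, 3, 5}} = {1, 3, 5}
EF (EX (EX (empty ∧ ¬start))): least fixpoint, start Z0 = {1, 3, 5}, add states with some successor in Z. Already a fixed point.
Sat(EF (EX (EX (empty ∧ ¬start)))) = {1, 3, 5}
4 ∉ Sat(EF (EX (EX (empty ∧ ¬start)))) = {1, 3, 5}, so the formula does not hold at 4.

No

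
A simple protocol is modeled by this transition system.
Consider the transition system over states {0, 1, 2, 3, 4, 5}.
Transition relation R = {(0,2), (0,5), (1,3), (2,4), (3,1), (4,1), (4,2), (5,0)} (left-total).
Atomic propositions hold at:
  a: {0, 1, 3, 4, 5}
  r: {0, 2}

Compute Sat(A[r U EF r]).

EF r: least fixpoint, start Z0 = {0, 2}, add states with some successor in Z. Z1 = {0, 2, 4, 5}; fixed.
Sat(EF r) = {0, 2, 4, 5}
A[r U EF r]: least fixpoint, start Z0 = Sat(EF r) = {0, 2, 4, 5}, add states in Sat(r) with every successor in Z. Already a fixed point.
Sat(A[r U EF r]) = {0, 2, 4, 5}

{0, 2, 4, 5}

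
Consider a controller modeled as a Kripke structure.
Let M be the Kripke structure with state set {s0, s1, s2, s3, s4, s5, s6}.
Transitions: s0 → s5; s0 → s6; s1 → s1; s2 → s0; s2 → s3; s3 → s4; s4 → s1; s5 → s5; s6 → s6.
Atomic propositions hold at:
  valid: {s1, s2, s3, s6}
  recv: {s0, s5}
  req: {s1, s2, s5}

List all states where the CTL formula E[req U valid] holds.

{s1, s2, s3, s6}

E[req U valid]: least fixpoint, start Z0 = Sat(valid) = {s1, s2, s3, s6}, add states in Sat(req) with some successor in Z. Already a fixed point.
Sat(E[req U valid]) = {s1, s2, s3, s6}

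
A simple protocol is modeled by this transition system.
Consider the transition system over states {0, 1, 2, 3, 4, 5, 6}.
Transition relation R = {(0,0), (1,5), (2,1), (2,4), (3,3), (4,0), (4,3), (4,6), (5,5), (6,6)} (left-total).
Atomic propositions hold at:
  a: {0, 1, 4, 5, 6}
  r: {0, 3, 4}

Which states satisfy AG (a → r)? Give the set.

Sat(a → r) = {0, 2, 3, 4}
AG (a → r): greatest fixpoint, start Z0 = {0, 2, 3, 4}, keep only states in Sat with every successor in Z. Z1 = {0, 3}; fixed.
Sat(AG (a → r)) = {0, 3}

{0, 3}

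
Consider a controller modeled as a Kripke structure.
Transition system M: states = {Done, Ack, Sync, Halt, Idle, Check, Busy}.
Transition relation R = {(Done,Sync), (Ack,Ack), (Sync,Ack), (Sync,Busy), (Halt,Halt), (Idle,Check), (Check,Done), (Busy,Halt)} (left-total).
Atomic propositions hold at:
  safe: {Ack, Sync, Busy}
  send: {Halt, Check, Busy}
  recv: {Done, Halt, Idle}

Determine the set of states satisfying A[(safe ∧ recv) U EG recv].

Sat(safe ∧ recv) = ∅
EG recv: greatest fixpoint, start Z0 = {Done, Halt, Idle}, keep only states in Sat with some successor in Z. Z1 = {Halt}; fixed.
Sat(EG recv) = {Halt}
A[(safe ∧ recv) U EG recv]: least fixpoint, start Z0 = Sat(EG recv) = {Halt}, add states in Sat(safe ∧ recv) with every successor in Z. Already a fixed point.
Sat(A[(safe ∧ recv) U EG recv]) = {Halt}

{Halt}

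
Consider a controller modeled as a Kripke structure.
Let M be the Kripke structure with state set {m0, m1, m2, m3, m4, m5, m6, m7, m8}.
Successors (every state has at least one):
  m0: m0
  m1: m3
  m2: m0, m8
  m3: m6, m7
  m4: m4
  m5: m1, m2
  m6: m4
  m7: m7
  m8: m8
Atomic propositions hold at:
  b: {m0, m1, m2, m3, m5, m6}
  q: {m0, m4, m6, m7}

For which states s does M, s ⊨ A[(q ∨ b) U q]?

{m0, m1, m3, m4, m6, m7}

Sat(q ∨ b) = {m0, m1, m2, m3, m4, m5, m6, m7}
A[(q ∨ b) U q]: least fixpoint, start Z0 = Sat(q) = {m0, m4, m6, m7}, add states in Sat(q ∨ b) with every successor in Z. Z1 = {m0, m3, m4, m6, m7}; Z2 = {m0, m1, m3, m4, m6, m7}; fixed.
Sat(A[(q ∨ b) U q]) = {m0, m1, m3, m4, m6, m7}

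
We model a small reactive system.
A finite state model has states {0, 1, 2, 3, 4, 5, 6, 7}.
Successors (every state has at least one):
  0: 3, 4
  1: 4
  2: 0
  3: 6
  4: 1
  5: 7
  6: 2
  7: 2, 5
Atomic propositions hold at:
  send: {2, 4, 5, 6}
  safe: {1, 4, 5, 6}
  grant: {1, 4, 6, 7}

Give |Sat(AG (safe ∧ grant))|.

Sat(safe ∧ grant) = {1, 4, 6}
AG (safe ∧ grant): greatest fixpoint, start Z0 = {1, 4, 6}, keep only states in Sat with every successor in Z. Z1 = {1, 4}; fixed.
Sat(AG (safe ∧ grant)) = {1, 4}
|Sat(AG (safe ∧ grant))| = |{1, 4}| = 2.

2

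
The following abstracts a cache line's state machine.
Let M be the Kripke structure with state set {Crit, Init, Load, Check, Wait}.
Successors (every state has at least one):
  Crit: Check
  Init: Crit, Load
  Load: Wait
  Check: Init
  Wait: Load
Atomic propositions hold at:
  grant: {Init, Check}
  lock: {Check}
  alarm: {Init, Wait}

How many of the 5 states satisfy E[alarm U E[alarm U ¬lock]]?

Sat(¬lock) = {Crit, Init, Load, Wait}
E[alarm U ¬lock]: least fixpoint, start Z0 = Sat(¬lock) = {Crit, Init, Load, Wait}, add states in Sat(alarm) with some successor in Z. Already a fixed point.
Sat(E[alarm U ¬lock]) = {Crit, Init, Load, Wait}
E[alarm U E[alarm U ¬lock]]: least fixpoint, start Z0 = Sat(E[alarm U ¬lock]) = {Crit, Init, Load, Wait}, add states in Sat(alarm) with some successor in Z. Already a fixed point.
Sat(E[alarm U E[alarm U ¬lock]]) = {Crit, Init, Load, Wait}
|Sat(E[alarm U E[alarm U ¬lock]])| = |{Crit, Init, Load, Wait}| = 4.

4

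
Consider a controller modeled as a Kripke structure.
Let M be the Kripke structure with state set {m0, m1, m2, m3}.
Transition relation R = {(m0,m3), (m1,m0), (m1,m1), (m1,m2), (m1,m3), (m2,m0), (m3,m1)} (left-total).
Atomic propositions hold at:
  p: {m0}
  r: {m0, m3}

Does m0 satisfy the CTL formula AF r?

AF r: least fixpoint, start Z0 = {m0, m3}, add states with every successor in Z. Z1 = {m0, m2, m3}; fixed.
Sat(AF r) = {m0, m2, m3}
m0 ∈ Sat(AF r) = {m0, m2, m3}, so the formula holds at m0.

Yes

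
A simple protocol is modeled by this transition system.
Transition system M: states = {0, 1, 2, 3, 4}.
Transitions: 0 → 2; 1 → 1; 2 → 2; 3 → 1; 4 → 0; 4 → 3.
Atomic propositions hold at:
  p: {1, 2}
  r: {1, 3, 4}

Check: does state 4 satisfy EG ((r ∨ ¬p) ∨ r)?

Yes

Sat(¬p) = {0, 3, 4}
Sat(r ∨ ¬p) = {0, 1, 3, 4}
Sat((r ∨ ¬p) ∨ r) = {0, 1, 3, 4}
EG ((r ∨ ¬p) ∨ r): greatest fixpoint, start Z0 = {0, 1, 3, 4}, keep only states in Sat with some successor in Z. Z1 = {1, 3, 4}; fixed.
Sat(EG ((r ∨ ¬p) ∨ r)) = {1, 3, 4}
4 ∈ Sat(EG ((r ∨ ¬p) ∨ r)) = {1, 3, 4}, so the formula holds at 4.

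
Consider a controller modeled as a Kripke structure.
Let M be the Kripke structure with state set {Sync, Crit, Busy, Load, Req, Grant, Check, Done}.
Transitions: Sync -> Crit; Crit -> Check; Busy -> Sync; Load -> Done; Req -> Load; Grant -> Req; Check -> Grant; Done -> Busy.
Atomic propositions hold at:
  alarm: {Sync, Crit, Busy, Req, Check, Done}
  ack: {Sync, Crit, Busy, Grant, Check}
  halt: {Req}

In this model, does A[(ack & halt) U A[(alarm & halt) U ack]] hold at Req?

Sat(ack & halt) = ∅
Sat(alarm & halt) = {Req}
A[(alarm & halt) U ack]: least fixpoint, start Z0 = Sat(ack) = {Sync, Crit, Busy, Grant, Check}, add states in Sat(alarm & halt) with every successor in Z. Already a fixed point.
Sat(A[(alarm & halt) U ack]) = {Sync, Crit, Busy, Grant, Check}
A[(ack & halt) U A[(alarm & halt) U ack]]: least fixpoint, start Z0 = Sat(A[(alarm & halt) U ack]) = {Sync, Crit, Busy, Grant, Check}, add states in Sat(ack & halt) with every successor in Z. Already a fixed point.
Sat(A[(ack & halt) U A[(alarm & halt) U ack]]) = {Sync, Crit, Busy, Grant, Check}
Req ∉ Sat(A[(ack & halt) U A[(alarm & halt) U ack]]) = {Sync, Crit, Busy, Grant, Check}, so the formula does not hold at Req.

No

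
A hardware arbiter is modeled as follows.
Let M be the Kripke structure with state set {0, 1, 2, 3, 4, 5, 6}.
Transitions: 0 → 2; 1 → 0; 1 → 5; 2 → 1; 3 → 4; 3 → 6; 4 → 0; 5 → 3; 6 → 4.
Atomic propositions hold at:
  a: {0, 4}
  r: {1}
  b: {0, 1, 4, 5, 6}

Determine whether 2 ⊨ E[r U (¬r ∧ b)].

No

Sat(¬r) = {0, 2, 3, 4, 5, 6}
Sat(¬r ∧ b) = {0, 4, 5, 6}
E[r U (¬r ∧ b)]: least fixpoint, start Z0 = Sat((¬r ∧ b)) = {0, 4, 5, 6}, add states in Sat(r) with some successor in Z. Z1 = {0, 1, 4, 5, 6}; fixed.
Sat(E[r U (¬r ∧ b)]) = {0, 1, 4, 5, 6}
2 ∉ Sat(E[r U (¬r ∧ b)]) = {0, 1, 4, 5, 6}, so the formula does not hold at 2.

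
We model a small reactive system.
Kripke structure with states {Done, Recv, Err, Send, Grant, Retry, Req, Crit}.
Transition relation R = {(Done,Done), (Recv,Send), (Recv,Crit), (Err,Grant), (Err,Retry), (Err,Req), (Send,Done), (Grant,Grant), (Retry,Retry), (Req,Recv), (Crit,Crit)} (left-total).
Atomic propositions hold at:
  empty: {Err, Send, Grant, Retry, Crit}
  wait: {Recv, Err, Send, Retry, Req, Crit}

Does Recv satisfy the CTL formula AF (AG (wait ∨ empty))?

No

Sat(wait ∨ empty) = {Recv, Err, Send, Grant, Retry, Req, Crit}
AG (wait ∨ empty): greatest fixpoint, start Z0 = {Recv, Err, Send, Grant, Retry, Req, Crit}, keep only states in Sat with every successor in Z. Z1 = {Recv, Err, Grant, Retry, Req, Crit}; Z2 = {Err, Grant, Retry, Req, Crit}; Z3 = {Err, Grant, Retry, Crit}; Z4 = {Grant, Retry, Crit}; fixed.
Sat(AG (wait ∨ empty)) = {Grant, Retry, Crit}
AF (AG (wait ∨ empty)): least fixpoint, start Z0 = {Grant, Retry, Crit}, add states with every successor in Z. Already a fixed point.
Sat(AF (AG (wait ∨ empty))) = {Grant, Retry, Crit}
Recv ∉ Sat(AF (AG (wait ∨ empty))) = {Grant, Retry, Crit}, so the formula does not hold at Recv.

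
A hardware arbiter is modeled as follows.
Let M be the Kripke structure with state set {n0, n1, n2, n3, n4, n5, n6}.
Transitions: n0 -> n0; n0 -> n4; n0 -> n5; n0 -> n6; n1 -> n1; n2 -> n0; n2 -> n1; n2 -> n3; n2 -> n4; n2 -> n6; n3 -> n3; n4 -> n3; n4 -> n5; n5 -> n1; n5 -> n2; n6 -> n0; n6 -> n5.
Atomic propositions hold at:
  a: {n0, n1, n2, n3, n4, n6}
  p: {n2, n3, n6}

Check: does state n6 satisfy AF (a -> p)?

Yes

Sat(a -> p) = {n2, n3, n5, n6}
AF (a -> p): least fixpoint, start Z0 = {n2, n3, n5, n6}, add states with every successor in Z. Z1 = {n2, n3, n4, n5, n6}; fixed.
Sat(AF (a -> p)) = {n2, n3, n4, n5, n6}
n6 ∈ Sat(AF (a -> p)) = {n2, n3, n4, n5, n6}, so the formula holds at n6.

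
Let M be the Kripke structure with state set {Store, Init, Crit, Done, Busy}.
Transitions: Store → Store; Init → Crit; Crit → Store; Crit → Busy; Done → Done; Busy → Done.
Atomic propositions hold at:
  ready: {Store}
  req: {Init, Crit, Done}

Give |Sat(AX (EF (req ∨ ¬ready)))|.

Sat(¬ready) = {Init, Crit, Done, Busy}
Sat(req ∨ ¬ready) = {Init, Crit, Done, Busy}
EF (req ∨ ¬ready): least fixpoint, start Z0 = {Init, Crit, Done, Busy}, add states with some successor in Z. Already a fixed point.
Sat(EF (req ∨ ¬ready)) = {Init, Crit, Done, Busy}
Sat(AX (EF (req ∨ ¬ready))) = {s : every successor in {Init, Crit, Done, Busy}} = {Init, Done, Busy}
|Sat(AX (EF (req ∨ ¬ready)))| = |{Init, Done, Busy}| = 3.

3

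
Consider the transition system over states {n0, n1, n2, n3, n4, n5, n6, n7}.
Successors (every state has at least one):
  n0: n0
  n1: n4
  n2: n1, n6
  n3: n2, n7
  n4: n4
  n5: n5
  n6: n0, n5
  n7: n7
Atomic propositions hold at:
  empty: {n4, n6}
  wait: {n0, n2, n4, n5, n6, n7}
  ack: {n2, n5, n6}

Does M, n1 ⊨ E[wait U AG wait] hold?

No

AG wait: greatest fixpoint, start Z0 = {n0, n2, n4, n5, n6, n7}, keep only states in Sat with every successor in Z. Z1 = {n0, n4, n5, n6, n7}; fixed.
Sat(AG wait) = {n0, n4, n5, n6, n7}
E[wait U AG wait]: least fixpoint, start Z0 = Sat(AG wait) = {n0, n4, n5, n6, n7}, add states in Sat(wait) with some successor in Z. Z1 = {n0, n2, n4, n5, n6, n7}; fixed.
Sat(E[wait U AG wait]) = {n0, n2, n4, n5, n6, n7}
n1 ∉ Sat(E[wait U AG wait]) = {n0, n2, n4, n5, n6, n7}, so the formula does not hold at n1.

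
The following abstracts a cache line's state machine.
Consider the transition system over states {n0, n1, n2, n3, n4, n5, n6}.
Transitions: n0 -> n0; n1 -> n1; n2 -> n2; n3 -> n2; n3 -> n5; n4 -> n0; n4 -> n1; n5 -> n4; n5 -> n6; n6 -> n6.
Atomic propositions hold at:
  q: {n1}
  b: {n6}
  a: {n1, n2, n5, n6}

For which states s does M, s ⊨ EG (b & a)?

{n6}

Sat(b & a) = {n6}
EG (b & a): greatest fixpoint, start Z0 = {n6}, keep only states in Sat with some successor in Z. Already a fixed point.
Sat(EG (b & a)) = {n6}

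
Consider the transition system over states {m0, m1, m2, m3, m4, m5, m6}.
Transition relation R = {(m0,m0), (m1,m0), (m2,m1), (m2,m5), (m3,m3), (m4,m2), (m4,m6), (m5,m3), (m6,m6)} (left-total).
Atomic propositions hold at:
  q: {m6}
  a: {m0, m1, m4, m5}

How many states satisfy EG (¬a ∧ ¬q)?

Sat(¬a) = {m2, m3, m6}
Sat(¬q) = {m0, m1, m2, m3, m4, m5}
Sat(¬a ∧ ¬q) = {m2, m3}
EG (¬a ∧ ¬q): greatest fixpoint, start Z0 = {m2, m3}, keep only states in Sat with some successor in Z. Z1 = {m3}; fixed.
Sat(EG (¬a ∧ ¬q)) = {m3}
|Sat(EG (¬a ∧ ¬q))| = |{m3}| = 1.

1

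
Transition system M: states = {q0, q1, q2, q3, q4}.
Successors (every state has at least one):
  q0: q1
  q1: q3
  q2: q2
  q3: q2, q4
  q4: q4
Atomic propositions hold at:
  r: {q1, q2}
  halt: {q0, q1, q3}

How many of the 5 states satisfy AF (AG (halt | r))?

1

Sat(halt | r) = {q0, q1, q2, q3}
AG (halt | r): greatest fixpoint, start Z0 = {q0, q1, q2, q3}, keep only states in Sat with every successor in Z. Z1 = {q0, q1, q2}; Z2 = {q0, q2}; Z3 = {q2}; fixed.
Sat(AG (halt | r)) = {q2}
AF (AG (halt | r)): least fixpoint, start Z0 = {q2}, add states with every successor in Z. Already a fixed point.
Sat(AF (AG (halt | r))) = {q2}
|Sat(AF (AG (halt | r)))| = |{q2}| = 1.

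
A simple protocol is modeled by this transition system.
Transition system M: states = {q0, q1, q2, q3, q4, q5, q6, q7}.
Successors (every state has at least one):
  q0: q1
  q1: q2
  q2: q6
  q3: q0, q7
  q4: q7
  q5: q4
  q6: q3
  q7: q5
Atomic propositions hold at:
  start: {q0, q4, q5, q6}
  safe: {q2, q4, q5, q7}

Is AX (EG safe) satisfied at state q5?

EG safe: greatest fixpoint, start Z0 = {q2, q4, q5, q7}, keep only states in Sat with some successor in Z. Z1 = {q4, q5, q7}; fixed.
Sat(EG safe) = {q4, q5, q7}
Sat(AX (EG safe)) = {s : every successor in {q4, q5, q7}} = {q4, q5, q7}
q5 ∈ Sat(AX (EG safe)) = {q4, q5, q7}, so the formula holds at q5.

Yes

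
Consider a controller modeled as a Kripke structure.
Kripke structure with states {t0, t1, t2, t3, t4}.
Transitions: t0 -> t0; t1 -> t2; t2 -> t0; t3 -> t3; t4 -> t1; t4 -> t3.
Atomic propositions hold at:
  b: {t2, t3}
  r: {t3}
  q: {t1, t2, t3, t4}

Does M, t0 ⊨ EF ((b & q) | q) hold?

No

Sat(b & q) = {t2, t3}
Sat((b & q) | q) = {t1, t2, t3, t4}
EF ((b & q) | q): least fixpoint, start Z0 = {t1, t2, t3, t4}, add states with some successor in Z. Already a fixed point.
Sat(EF ((b & q) | q)) = {t1, t2, t3, t4}
t0 ∉ Sat(EF ((b & q) | q)) = {t1, t2, t3, t4}, so the formula does not hold at t0.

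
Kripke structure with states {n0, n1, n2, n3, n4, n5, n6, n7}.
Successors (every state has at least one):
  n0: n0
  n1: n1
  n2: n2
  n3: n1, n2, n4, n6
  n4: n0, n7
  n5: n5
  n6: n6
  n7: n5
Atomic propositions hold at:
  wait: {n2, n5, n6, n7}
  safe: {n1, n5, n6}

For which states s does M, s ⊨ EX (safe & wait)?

Sat(safe & wait) = {n5, n6}
Sat(EX (safe & wait)) = {s : some successor in {n5, n6}} = {n3, n5, n6, n7}

{n3, n5, n6, n7}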